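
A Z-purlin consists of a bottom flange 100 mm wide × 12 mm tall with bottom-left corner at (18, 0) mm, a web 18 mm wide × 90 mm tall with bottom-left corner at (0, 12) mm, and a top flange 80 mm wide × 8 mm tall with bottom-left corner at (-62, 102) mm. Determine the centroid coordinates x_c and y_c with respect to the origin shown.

bottom flange: A = 100 × 12 = 1200.00, centroid at (68.00, 6.00).
web: A = 18 × 90 = 1620.00, centroid at (9.00, 57.00).
top flange: A = 80 × 8 = 640.00, centroid at (-22.00, 106.00).
ΣA = 3460.00 mm²
ΣAx_c = (1200.00)(68.00) + (1620.00)(9.00) + (640.00)(-22.00) = 82100.00 mm³
ΣAy_c = (1200.00)(6.00) + (1620.00)(57.00) + (640.00)(106.00) = 167380.00 mm³
x_c = 82100.00 / 3460.00 = 23.73 mm
y_c = 167380.00 / 3460.00 = 48.38 mm

x_c = 23.73 mm, y_c = 48.38 mm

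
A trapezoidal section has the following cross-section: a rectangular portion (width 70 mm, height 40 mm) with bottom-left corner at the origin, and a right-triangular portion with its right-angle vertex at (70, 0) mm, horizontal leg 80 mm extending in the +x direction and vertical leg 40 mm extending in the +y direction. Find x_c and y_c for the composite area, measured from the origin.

Part | A | x̄ᵢ | ȳᵢ | A·x̄ᵢ | A·ȳᵢ
rectangular portion | 2800.00 | 35.00 | 20.00 | 98000.00 | 56000.00
triangular portion | 1600.00 | 96.67 | 13.33 | 154666.67 | 21333.33
Σ | 4400.00 |  |  | 252666.67 | 77333.33
x_c = 252666.67 / 4400.00 = 57.42 mm
y_c = 77333.33 / 4400.00 = 17.58 mm

x_c = 57.42 mm, y_c = 17.58 mm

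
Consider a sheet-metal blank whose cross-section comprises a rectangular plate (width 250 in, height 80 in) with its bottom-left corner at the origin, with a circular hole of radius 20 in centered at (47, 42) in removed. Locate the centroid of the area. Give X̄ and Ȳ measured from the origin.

X̄ = 130.23 in, Ȳ = 39.87 in

plate: A = 250 × 80 = 20000.00, centroid at (125.00, 40.00).
hole: A = −π·20² = -1256.64, centroid at (47.00, 42.00).
ΣA = 18743.36 in²
ΣAX̄ = (20000.00)(125.00) + (-1256.64)(47.00) = 2440938.06 in³
ΣAȲ = (20000.00)(40.00) + (-1256.64)(42.00) = 747221.24 in³
X̄ = 2440938.06 / 18743.36 = 130.23 in
Ȳ = 747221.24 / 18743.36 = 39.87 in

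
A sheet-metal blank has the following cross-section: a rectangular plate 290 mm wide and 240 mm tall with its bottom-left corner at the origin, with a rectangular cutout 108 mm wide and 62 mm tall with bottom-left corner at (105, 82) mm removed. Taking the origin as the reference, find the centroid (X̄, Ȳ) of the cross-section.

plate: A = 290 × 240 = 69600.00, centroid at (145.00, 120.00).
hole: A = −(108 × 62) = -6696.00, centroid at (159.00, 113.00).
ΣA = 62904.00 mm²
ΣAX̄ = (69600.00)(145.00) + (-6696.00)(159.00) = 9027336.00 mm³
ΣAȲ = (69600.00)(120.00) + (-6696.00)(113.00) = 7595352.00 mm³
X̄ = 9027336.00 / 62904.00 = 143.51 mm
Ȳ = 7595352.00 / 62904.00 = 120.75 mm

X̄ = 143.51 mm, Ȳ = 120.75 mm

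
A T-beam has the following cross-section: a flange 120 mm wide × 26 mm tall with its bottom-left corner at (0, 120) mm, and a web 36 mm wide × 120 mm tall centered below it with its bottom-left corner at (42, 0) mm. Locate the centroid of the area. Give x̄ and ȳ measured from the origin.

x̄ = 60.00 mm, ȳ = 90.61 mm

web: A = 36 × 120 = 4320.00, centroid at (60.00, 60.00).
flange: A = 120 × 26 = 3120.00, centroid at (60.00, 133.00).
ΣA = 7440.00 mm², ΣAx̄ = 446400.00 mm³, ΣAȳ = 674160.00 mm³.
x̄ = 446400.00/7440.00 = 60.00 mm; ȳ = 674160.00/7440.00 = 90.61 mm.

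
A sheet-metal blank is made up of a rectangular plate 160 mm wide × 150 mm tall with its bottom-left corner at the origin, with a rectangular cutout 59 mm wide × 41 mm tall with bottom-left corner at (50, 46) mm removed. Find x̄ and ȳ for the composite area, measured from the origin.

x̄ = 80.06 mm, ȳ = 75.95 mm

Part | A | x̄ᵢ | ȳᵢ | A·x̄ᵢ | A·ȳᵢ
plate | 24000.00 | 80.00 | 75.00 | 1920000.00 | 1800000.00
hole | -2419.00 | 79.50 | 66.50 | -192310.50 | -160863.50
Σ | 21581.00 |  |  | 1727689.50 | 1639136.50
x̄ = 1727689.50 / 21581.00 = 80.06 mm
ȳ = 1639136.50 / 21581.00 = 75.95 mm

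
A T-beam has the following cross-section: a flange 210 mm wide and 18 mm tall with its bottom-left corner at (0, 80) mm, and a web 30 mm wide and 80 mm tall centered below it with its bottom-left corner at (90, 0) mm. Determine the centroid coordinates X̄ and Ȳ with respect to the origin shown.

web: A = 30 × 80 = 2400.00, centroid at (105.00, 40.00).
flange: A = 210 × 18 = 3780.00, centroid at (105.00, 89.00).
ΣA = 6180.00 mm²
ΣAX̄ = (2400.00)(105.00) + (3780.00)(105.00) = 648900.00 mm³
ΣAȲ = (2400.00)(40.00) + (3780.00)(89.00) = 432420.00 mm³
X̄ = 648900.00 / 6180.00 = 105.00 mm
Ȳ = 432420.00 / 6180.00 = 69.97 mm

X̄ = 105.00 mm, Ȳ = 69.97 mm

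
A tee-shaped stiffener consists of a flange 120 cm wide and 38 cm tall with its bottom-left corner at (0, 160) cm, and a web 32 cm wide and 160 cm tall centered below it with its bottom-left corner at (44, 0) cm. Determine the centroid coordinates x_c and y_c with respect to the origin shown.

x_c = 60.00 cm, y_c = 126.64 cm

web: A = 32 × 160 = 5120.00, centroid at (60.00, 80.00).
flange: A = 120 × 38 = 4560.00, centroid at (60.00, 179.00).
ΣA = 9680.00 cm², ΣAx_c = 580800.00 cm³, ΣAy_c = 1225840.00 cm³.
x_c = 580800.00/9680.00 = 60.00 cm; y_c = 1225840.00/9680.00 = 126.64 cm.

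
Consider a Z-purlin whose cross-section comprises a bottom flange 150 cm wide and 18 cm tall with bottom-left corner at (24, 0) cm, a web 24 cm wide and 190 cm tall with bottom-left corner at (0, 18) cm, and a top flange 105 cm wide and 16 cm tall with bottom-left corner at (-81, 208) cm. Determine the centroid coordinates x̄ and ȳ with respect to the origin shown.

x̄ = 30.66 cm, ȳ = 100.95 cm

bottom flange: A = 150 × 18 = 2700.00, centroid at (99.00, 9.00).
web: A = 24 × 190 = 4560.00, centroid at (12.00, 113.00).
top flange: A = 105 × 16 = 1680.00, centroid at (-28.50, 216.00).
ΣA = 8940.00 cm²
ΣAx̄ = (2700.00)(99.00) + (4560.00)(12.00) + (1680.00)(-28.50) = 274140.00 cm³
ΣAȳ = (2700.00)(9.00) + (4560.00)(113.00) + (1680.00)(216.00) = 902460.00 cm³
x̄ = 274140.00 / 8940.00 = 30.66 cm
ȳ = 902460.00 / 8940.00 = 100.95 cm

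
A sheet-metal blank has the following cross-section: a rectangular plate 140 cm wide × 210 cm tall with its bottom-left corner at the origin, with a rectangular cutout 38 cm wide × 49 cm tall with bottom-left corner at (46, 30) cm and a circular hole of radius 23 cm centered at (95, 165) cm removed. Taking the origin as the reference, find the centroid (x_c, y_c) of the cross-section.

plate: A = 140 × 210 = 29400.00, centroid at (70.00, 105.00).
hole 1: A = −(38 × 49) = -1862.00, centroid at (65.00, 54.50).
hole 2: A = −π·23² = -1661.90, centroid at (95.00, 165.00).
ΣA = 25876.10 cm²
ΣAx_c = (29400.00)(70.00) + (-1862.00)(65.00) + (-1661.90)(95.00) = 1779089.26 cm³
ΣAy_c = (29400.00)(105.00) + (-1862.00)(54.50) + (-1661.90)(165.00) = 2711307.09 cm³
x_c = 1779089.26 / 25876.10 = 68.75 cm
y_c = 2711307.09 / 25876.10 = 104.78 cm

x_c = 68.75 cm, y_c = 104.78 cm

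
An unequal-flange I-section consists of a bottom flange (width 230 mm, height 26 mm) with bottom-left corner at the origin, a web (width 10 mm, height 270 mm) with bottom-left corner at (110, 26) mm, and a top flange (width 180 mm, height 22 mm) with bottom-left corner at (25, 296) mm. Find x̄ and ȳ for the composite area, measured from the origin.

Part | A | x̄ᵢ | ȳᵢ | A·x̄ᵢ | A·ȳᵢ
bottom flange | 5980.00 | 115.00 | 13.00 | 687700.00 | 77740.00
web | 2700.00 | 115.00 | 161.00 | 310500.00 | 434700.00
top flange | 3960.00 | 115.00 | 307.00 | 455400.00 | 1215720.00
Σ | 12640.00 |  |  | 1453600.00 | 1728160.00
x̄ = 1453600.00 / 12640.00 = 115.00 mm
ȳ = 1728160.00 / 12640.00 = 136.72 mm

x̄ = 115.00 mm, ȳ = 136.72 mm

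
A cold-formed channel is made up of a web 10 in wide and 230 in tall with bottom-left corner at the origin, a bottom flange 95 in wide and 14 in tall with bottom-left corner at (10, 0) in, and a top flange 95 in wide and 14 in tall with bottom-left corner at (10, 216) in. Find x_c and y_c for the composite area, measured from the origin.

x_c = 33.16 in, y_c = 115.00 in

web: A = 10 × 230 = 2300.00, centroid at (5.00, 115.00).
bottom flange: A = 95 × 14 = 1330.00, centroid at (57.50, 7.00).
top flange: A = 95 × 14 = 1330.00, centroid at (57.50, 223.00).
ΣA = 4960.00 in²
ΣAx_c = (2300.00)(5.00) + (1330.00)(57.50) + (1330.00)(57.50) = 164450.00 in³
ΣAy_c = (2300.00)(115.00) + (1330.00)(7.00) + (1330.00)(223.00) = 570400.00 in³
x_c = 164450.00 / 4960.00 = 33.16 in
y_c = 570400.00 / 4960.00 = 115.00 in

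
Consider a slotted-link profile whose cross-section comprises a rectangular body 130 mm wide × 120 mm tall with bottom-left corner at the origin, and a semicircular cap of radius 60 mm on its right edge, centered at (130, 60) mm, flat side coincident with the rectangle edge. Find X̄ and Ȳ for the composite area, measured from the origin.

X̄ = 89.07 mm, Ȳ = 60.00 mm

Part | A | x̄ᵢ | ȳᵢ | A·x̄ᵢ | A·ȳᵢ
rectangular body | 15600.00 | 65.00 | 60.00 | 1014000.00 | 936000.00
semicircular end | 5654.87 | 155.46 | 60.00 | 879132.68 | 339292.01
Σ | 21254.87 |  |  | 1893132.68 | 1275292.01
X̄ = 1893132.68 / 21254.87 = 89.07 mm
Ȳ = 1275292.01 / 21254.87 = 60.00 mm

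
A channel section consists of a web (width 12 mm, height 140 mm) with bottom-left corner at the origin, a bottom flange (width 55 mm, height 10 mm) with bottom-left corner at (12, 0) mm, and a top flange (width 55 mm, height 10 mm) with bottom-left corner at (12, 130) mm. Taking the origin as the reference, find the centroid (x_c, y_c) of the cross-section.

x_c = 19.26 mm, y_c = 70.00 mm

Part | A | x̄ᵢ | ȳᵢ | A·x̄ᵢ | A·ȳᵢ
web | 1680.00 | 6.00 | 70.00 | 10080.00 | 117600.00
bottom flange | 550.00 | 39.50 | 5.00 | 21725.00 | 2750.00
top flange | 550.00 | 39.50 | 135.00 | 21725.00 | 74250.00
Σ | 2780.00 |  |  | 53530.00 | 194600.00
x_c = 53530.00 / 2780.00 = 19.26 mm
y_c = 194600.00 / 2780.00 = 70.00 mm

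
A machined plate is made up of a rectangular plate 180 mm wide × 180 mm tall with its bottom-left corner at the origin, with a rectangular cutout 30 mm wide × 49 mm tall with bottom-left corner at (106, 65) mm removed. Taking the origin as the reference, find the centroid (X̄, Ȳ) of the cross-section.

X̄ = 88.53 mm, Ȳ = 90.02 mm

plate: A = 180 × 180 = 32400.00, centroid at (90.00, 90.00).
hole: A = −(30 × 49) = -1470.00, centroid at (121.00, 89.50).
ΣA = 30930.00 mm²
ΣAX̄ = (32400.00)(90.00) + (-1470.00)(121.00) = 2738130.00 mm³
ΣAȲ = (32400.00)(90.00) + (-1470.00)(89.50) = 2784435.00 mm³
X̄ = 2738130.00 / 30930.00 = 88.53 mm
Ȳ = 2784435.00 / 30930.00 = 90.02 mm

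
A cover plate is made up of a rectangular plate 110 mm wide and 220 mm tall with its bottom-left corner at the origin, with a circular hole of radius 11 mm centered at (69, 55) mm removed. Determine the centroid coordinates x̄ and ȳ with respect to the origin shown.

x̄ = 54.78 mm, ȳ = 110.88 mm

plate: A = 110 × 220 = 24200.00, centroid at (55.00, 110.00).
hole: A = −π·11² = -380.13, centroid at (69.00, 55.00).
ΣA = 23819.87 mm²
ΣAx̄ = (24200.00)(55.00) + (-380.13)(69.00) = 1304770.84 mm³
ΣAȳ = (24200.00)(110.00) + (-380.13)(55.00) = 2641092.70 mm³
x̄ = 1304770.84 / 23819.87 = 54.78 mm
ȳ = 2641092.70 / 23819.87 = 110.88 mm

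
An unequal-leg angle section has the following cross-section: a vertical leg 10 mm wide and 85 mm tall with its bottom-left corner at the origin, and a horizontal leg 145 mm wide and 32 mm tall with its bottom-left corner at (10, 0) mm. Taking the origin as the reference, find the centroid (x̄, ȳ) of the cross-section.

vertical leg: A = 10 × 85 = 850.00, centroid at (5.00, 42.50).
horizontal leg: A = 145 × 32 = 4640.00, centroid at (82.50, 16.00).
ΣA = 5490.00 mm²
ΣAx̄ = (850.00)(5.00) + (4640.00)(82.50) = 387050.00 mm³
ΣAȳ = (850.00)(42.50) + (4640.00)(16.00) = 110365.00 mm³
x̄ = 387050.00 / 5490.00 = 70.50 mm
ȳ = 110365.00 / 5490.00 = 20.10 mm

x̄ = 70.50 mm, ȳ = 20.10 mm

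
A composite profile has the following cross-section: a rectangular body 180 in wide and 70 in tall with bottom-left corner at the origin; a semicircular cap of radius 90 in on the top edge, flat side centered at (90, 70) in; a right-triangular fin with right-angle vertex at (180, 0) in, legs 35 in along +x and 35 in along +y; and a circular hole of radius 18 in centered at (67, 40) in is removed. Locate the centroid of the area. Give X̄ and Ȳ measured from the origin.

X̄ = 93.44 in, Ȳ = 71.60 in

rectangular body: A = 180 × 70 = 12600.00, centroid at (90.00, 35.00).
semicircular top: A = ½π·90² = 12723.45, centroid at (90.00, 108.20).
triangular fin: A = ½·35·35 = 612.50, centroid at (191.67, 11.67).
hole: A = −π·18² = -1017.88, centroid at (67.00, 40.00).
ΣA = 24918.07 in²
ΣAX̄ = (12600.00)(90.00) + (12723.45)(90.00) + (612.50)(191.67) + (-1017.88)(67.00) = 2328308.66 in³
ΣAȲ = (12600.00)(35.00) + (12723.45)(108.20) + (612.50)(11.67) + (-1017.88)(40.00) = 1784072.31 in³
X̄ = 2328308.66 / 24918.07 = 93.44 in
Ȳ = 1784072.31 / 24918.07 = 71.60 in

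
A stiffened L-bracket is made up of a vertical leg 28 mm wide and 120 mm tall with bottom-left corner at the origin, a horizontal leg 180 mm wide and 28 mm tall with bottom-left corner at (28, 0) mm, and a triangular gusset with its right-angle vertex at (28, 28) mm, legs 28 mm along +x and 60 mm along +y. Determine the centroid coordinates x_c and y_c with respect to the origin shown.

vertical leg: A = 28 × 120 = 3360.00, centroid at (14.00, 60.00).
horizontal leg: A = 180 × 28 = 5040.00, centroid at (118.00, 14.00).
gusset: A = ½·28·60 = 840.00, centroid at (37.33, 48.00).
ΣA = 9240.00 mm²
ΣAx_c = (3360.00)(14.00) + (5040.00)(118.00) + (840.00)(37.33) = 673120.00 mm³
ΣAy_c = (3360.00)(60.00) + (5040.00)(14.00) + (840.00)(48.00) = 312480.00 mm³
x_c = 673120.00 / 9240.00 = 72.85 mm
y_c = 312480.00 / 9240.00 = 33.82 mm

x_c = 72.85 mm, y_c = 33.82 mm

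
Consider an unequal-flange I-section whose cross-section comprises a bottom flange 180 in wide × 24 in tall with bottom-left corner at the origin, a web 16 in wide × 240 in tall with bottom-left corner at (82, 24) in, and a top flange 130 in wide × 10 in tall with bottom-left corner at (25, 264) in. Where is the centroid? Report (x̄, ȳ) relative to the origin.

x̄ = 90.00 in, ȳ = 100.90 in

bottom flange: A = 180 × 24 = 4320.00, centroid at (90.00, 12.00).
web: A = 16 × 240 = 3840.00, centroid at (90.00, 144.00).
top flange: A = 130 × 10 = 1300.00, centroid at (90.00, 269.00).
ΣA = 9460.00 in², ΣAx̄ = 851400.00 in³, ΣAȳ = 954500.00 in³.
x̄ = 851400.00/9460.00 = 90.00 in; ȳ = 954500.00/9460.00 = 100.90 in.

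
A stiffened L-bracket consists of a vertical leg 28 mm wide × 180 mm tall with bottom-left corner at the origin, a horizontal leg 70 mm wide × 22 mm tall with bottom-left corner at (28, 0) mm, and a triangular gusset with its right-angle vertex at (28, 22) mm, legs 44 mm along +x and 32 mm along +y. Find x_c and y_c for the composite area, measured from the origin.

x_c = 27.13 mm, y_c = 67.76 mm

Part | A | x̄ᵢ | ȳᵢ | A·x̄ᵢ | A·ȳᵢ
vertical leg | 5040.00 | 14.00 | 90.00 | 70560.00 | 453600.00
horizontal leg | 1540.00 | 63.00 | 11.00 | 97020.00 | 16940.00
gusset | 704.00 | 42.67 | 32.67 | 30037.33 | 22997.33
Σ | 7284.00 |  |  | 197617.33 | 493537.33
x_c = 197617.33 / 7284.00 = 27.13 mm
y_c = 493537.33 / 7284.00 = 67.76 mm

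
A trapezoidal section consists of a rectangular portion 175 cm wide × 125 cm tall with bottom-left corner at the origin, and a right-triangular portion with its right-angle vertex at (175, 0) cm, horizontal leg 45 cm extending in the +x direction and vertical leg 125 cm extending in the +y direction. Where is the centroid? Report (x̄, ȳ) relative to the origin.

x̄ = 99.18 cm, ȳ = 60.13 cm

Part | A | x̄ᵢ | ȳᵢ | A·x̄ᵢ | A·ȳᵢ
rectangular portion | 21875.00 | 87.50 | 62.50 | 1914062.50 | 1367187.50
triangular portion | 2812.50 | 190.00 | 41.67 | 534375.00 | 117187.50
Σ | 24687.50 |  |  | 2448437.50 | 1484375.00
x̄ = 2448437.50 / 24687.50 = 99.18 cm
ȳ = 1484375.00 / 24687.50 = 60.13 cm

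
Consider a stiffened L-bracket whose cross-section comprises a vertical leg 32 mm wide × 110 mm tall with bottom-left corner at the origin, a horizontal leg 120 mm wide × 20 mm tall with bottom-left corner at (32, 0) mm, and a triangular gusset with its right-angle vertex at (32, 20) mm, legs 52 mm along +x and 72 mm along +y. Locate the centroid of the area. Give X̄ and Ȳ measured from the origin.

vertical leg: A = 32 × 110 = 3520.00, centroid at (16.00, 55.00).
horizontal leg: A = 120 × 20 = 2400.00, centroid at (92.00, 10.00).
gusset: A = ½·52·72 = 1872.00, centroid at (49.33, 44.00).
ΣA = 7792.00 mm², ΣAX̄ = 369472.00 mm³, ΣAȲ = 299968.00 mm³.
X̄ = 369472.00/7792.00 = 47.42 mm; Ȳ = 299968.00/7792.00 = 38.50 mm.

X̄ = 47.42 mm, Ȳ = 38.50 mm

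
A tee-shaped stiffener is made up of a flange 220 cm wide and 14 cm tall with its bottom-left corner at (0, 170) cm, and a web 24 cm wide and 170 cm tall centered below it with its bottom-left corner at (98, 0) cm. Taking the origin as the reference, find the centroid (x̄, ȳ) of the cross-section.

x̄ = 110.00 cm, ȳ = 124.58 cm

web: A = 24 × 170 = 4080.00, centroid at (110.00, 85.00).
flange: A = 220 × 14 = 3080.00, centroid at (110.00, 177.00).
ΣA = 7160.00 cm², ΣAx̄ = 787600.00 cm³, ΣAȳ = 891960.00 cm³.
x̄ = 787600.00/7160.00 = 110.00 cm; ȳ = 891960.00/7160.00 = 124.58 cm.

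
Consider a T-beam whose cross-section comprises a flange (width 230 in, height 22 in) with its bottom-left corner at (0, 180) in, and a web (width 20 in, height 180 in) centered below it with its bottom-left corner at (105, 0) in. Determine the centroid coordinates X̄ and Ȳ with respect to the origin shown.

web: A = 20 × 180 = 3600.00, centroid at (115.00, 90.00).
flange: A = 230 × 22 = 5060.00, centroid at (115.00, 191.00).
ΣA = 8660.00 in², ΣAX̄ = 995900.00 in³, ΣAȲ = 1290460.00 in³.
X̄ = 995900.00/8660.00 = 115.00 in; Ȳ = 1290460.00/8660.00 = 149.01 in.

X̄ = 115.00 in, Ȳ = 149.01 in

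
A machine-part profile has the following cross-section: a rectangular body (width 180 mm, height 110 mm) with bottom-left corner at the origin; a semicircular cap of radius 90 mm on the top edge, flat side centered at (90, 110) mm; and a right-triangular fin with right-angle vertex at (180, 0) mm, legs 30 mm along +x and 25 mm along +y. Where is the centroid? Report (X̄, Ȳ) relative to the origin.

X̄ = 91.14 mm, Ȳ = 90.51 mm

rectangular body: A = 180 × 110 = 19800.00, centroid at (90.00, 55.00).
semicircular top: A = ½π·90² = 12723.45, centroid at (90.00, 148.20).
triangular fin: A = ½·30·25 = 375.00, centroid at (190.00, 8.33).
ΣA = 32898.45 mm²
ΣAX̄ = (19800.00)(90.00) + (12723.45)(90.00) + (375.00)(190.00) = 2998360.52 mm³
ΣAȲ = (19800.00)(55.00) + (12723.45)(148.20) + (375.00)(8.33) = 2977704.53 mm³
X̄ = 2998360.52 / 32898.45 = 91.14 mm
Ȳ = 2977704.53 / 32898.45 = 90.51 mm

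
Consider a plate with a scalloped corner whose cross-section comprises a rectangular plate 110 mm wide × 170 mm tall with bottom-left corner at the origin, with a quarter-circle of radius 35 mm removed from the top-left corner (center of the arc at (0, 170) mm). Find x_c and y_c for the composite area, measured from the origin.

plate: A = 110 × 170 = 18700.00, centroid at (55.00, 85.00).
removed quarter-circle: A = −¼π·35² = -962.11, centroid at (14.85, 155.15).
ΣA = 17737.89 mm², ΣAx_c = 1014208.33 mm³, ΣAy_c = 1440232.50 mm³.
x_c = 1014208.33/17737.89 = 57.18 mm; y_c = 1440232.50/17737.89 = 81.20 mm.

x_c = 57.18 mm, y_c = 81.20 mm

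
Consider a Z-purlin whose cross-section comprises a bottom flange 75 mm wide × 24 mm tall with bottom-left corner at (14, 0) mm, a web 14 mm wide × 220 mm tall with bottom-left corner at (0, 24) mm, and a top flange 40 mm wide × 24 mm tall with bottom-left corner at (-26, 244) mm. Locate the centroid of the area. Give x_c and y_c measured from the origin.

Part | A | x̄ᵢ | ȳᵢ | A·x̄ᵢ | A·ȳᵢ
bottom flange | 1800.00 | 51.50 | 12.00 | 92700.00 | 21600.00
web | 3080.00 | 7.00 | 134.00 | 21560.00 | 412720.00
top flange | 960.00 | -6.00 | 256.00 | -5760.00 | 245760.00
Σ | 5840.00 |  |  | 108500.00 | 680080.00
x_c = 108500.00 / 5840.00 = 18.58 mm
y_c = 680080.00 / 5840.00 = 116.45 mm

x_c = 18.58 mm, y_c = 116.45 mm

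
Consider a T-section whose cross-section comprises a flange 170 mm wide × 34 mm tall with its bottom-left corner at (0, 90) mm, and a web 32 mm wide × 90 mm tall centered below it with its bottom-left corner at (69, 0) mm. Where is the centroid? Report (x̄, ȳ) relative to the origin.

x̄ = 85.00 mm, ȳ = 86.38 mm

Part | A | x̄ᵢ | ȳᵢ | A·x̄ᵢ | A·ȳᵢ
web | 2880.00 | 85.00 | 45.00 | 244800.00 | 129600.00
flange | 5780.00 | 85.00 | 107.00 | 491300.00 | 618460.00
Σ | 8660.00 |  |  | 736100.00 | 748060.00
x̄ = 736100.00 / 8660.00 = 85.00 mm
ȳ = 748060.00 / 8660.00 = 86.38 mm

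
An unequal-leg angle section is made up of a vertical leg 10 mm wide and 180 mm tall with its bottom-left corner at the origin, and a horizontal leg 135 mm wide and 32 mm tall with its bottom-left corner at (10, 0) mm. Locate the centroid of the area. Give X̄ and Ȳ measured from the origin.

Part | A | x̄ᵢ | ȳᵢ | A·x̄ᵢ | A·ȳᵢ
vertical leg | 1800.00 | 5.00 | 90.00 | 9000.00 | 162000.00
horizontal leg | 4320.00 | 77.50 | 16.00 | 334800.00 | 69120.00
Σ | 6120.00 |  |  | 343800.00 | 231120.00
X̄ = 343800.00 / 6120.00 = 56.18 mm
Ȳ = 231120.00 / 6120.00 = 37.76 mm

X̄ = 56.18 mm, Ȳ = 37.76 mm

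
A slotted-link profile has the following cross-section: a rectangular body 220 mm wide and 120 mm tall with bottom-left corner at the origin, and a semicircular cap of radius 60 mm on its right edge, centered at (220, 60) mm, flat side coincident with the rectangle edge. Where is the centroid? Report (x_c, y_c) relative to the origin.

rectangular body: A = 220 × 120 = 26400.00, centroid at (110.00, 60.00).
semicircular end: A = ½π·60² = 5654.87, centroid at (245.46, 60.00).
ΣA = 32054.87 mm²
ΣAx_c = (26400.00)(110.00) + (5654.87)(245.46) = 4292070.69 mm³
ΣAy_c = (26400.00)(60.00) + (5654.87)(60.00) = 1923292.01 mm³
x_c = 4292070.69 / 32054.87 = 133.90 mm
y_c = 1923292.01 / 32054.87 = 60.00 mm

x_c = 133.90 mm, y_c = 60.00 mm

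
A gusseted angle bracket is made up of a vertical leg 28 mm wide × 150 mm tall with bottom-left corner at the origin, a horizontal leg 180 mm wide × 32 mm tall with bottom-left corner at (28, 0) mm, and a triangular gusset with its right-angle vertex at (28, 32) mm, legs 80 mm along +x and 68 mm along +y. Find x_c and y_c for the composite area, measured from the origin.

vertical leg: A = 28 × 150 = 4200.00, centroid at (14.00, 75.00).
horizontal leg: A = 180 × 32 = 5760.00, centroid at (118.00, 16.00).
gusset: A = ½·80·68 = 2720.00, centroid at (54.67, 54.67).
ΣA = 12680.00 mm²
ΣAx_c = (4200.00)(14.00) + (5760.00)(118.00) + (2720.00)(54.67) = 887173.33 mm³
ΣAy_c = (4200.00)(75.00) + (5760.00)(16.00) + (2720.00)(54.67) = 555853.33 mm³
x_c = 887173.33 / 12680.00 = 69.97 mm
y_c = 555853.33 / 12680.00 = 43.84 mm

x_c = 69.97 mm, y_c = 43.84 mm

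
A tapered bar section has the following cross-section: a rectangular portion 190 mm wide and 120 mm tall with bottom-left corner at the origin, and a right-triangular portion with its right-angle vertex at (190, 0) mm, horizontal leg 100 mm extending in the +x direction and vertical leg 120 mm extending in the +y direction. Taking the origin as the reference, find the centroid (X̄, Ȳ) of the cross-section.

rectangular portion: A = 190 × 120 = 22800.00, centroid at (95.00, 60.00).
triangular portion: A = ½·100·120 = 6000.00, centroid at (223.33, 40.00).
ΣA = 28800.00 mm²
ΣAX̄ = (22800.00)(95.00) + (6000.00)(223.33) = 3506000.00 mm³
ΣAȲ = (22800.00)(60.00) + (6000.00)(40.00) = 1608000.00 mm³
X̄ = 3506000.00 / 28800.00 = 121.74 mm
Ȳ = 1608000.00 / 28800.00 = 55.83 mm

X̄ = 121.74 mm, Ȳ = 55.83 mm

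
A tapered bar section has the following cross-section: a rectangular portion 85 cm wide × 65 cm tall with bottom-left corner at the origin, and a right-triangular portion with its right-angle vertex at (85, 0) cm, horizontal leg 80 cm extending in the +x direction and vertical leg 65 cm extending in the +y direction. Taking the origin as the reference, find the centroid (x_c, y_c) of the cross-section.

rectangular portion: A = 85 × 65 = 5525.00, centroid at (42.50, 32.50).
triangular portion: A = ½·80·65 = 2600.00, centroid at (111.67, 21.67).
ΣA = 8125.00 cm², ΣAx_c = 525145.83 cm³, ΣAy_c = 235895.83 cm³.
x_c = 525145.83/8125.00 = 64.63 cm; y_c = 235895.83/8125.00 = 29.03 cm.

x_c = 64.63 cm, y_c = 29.03 cm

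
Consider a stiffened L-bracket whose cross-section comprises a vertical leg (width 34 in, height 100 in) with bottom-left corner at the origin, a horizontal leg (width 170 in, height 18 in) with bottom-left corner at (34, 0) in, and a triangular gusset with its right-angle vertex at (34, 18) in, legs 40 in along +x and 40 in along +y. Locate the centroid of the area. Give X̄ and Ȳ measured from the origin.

Part | A | x̄ᵢ | ȳᵢ | A·x̄ᵢ | A·ȳᵢ
vertical leg | 3400.00 | 17.00 | 50.00 | 57800.00 | 170000.00
horizontal leg | 3060.00 | 119.00 | 9.00 | 364140.00 | 27540.00
gusset | 800.00 | 47.33 | 31.33 | 37866.67 | 25066.67
Σ | 7260.00 |  |  | 459806.67 | 222606.67
X̄ = 459806.67 / 7260.00 = 63.33 in
Ȳ = 222606.67 / 7260.00 = 30.66 in

X̄ = 63.33 in, Ȳ = 30.66 in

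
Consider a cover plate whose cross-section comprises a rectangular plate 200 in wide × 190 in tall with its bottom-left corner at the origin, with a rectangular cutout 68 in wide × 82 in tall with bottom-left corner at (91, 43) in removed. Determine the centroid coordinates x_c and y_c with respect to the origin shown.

x_c = 95.70 in, y_c = 96.89 in

Part | A | x̄ᵢ | ȳᵢ | A·x̄ᵢ | A·ȳᵢ
plate | 38000.00 | 100.00 | 95.00 | 3800000.00 | 3610000.00
hole | -5576.00 | 125.00 | 84.00 | -697000.00 | -468384.00
Σ | 32424.00 |  |  | 3103000.00 | 3141616.00
x_c = 3103000.00 / 32424.00 = 95.70 in
y_c = 3141616.00 / 32424.00 = 96.89 in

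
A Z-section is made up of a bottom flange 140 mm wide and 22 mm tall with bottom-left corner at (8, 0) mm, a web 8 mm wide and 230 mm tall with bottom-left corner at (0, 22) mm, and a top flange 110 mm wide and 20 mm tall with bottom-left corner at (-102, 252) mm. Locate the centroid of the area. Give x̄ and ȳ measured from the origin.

bottom flange: A = 140 × 22 = 3080.00, centroid at (78.00, 11.00).
web: A = 8 × 230 = 1840.00, centroid at (4.00, 137.00).
top flange: A = 110 × 20 = 2200.00, centroid at (-47.00, 262.00).
ΣA = 7120.00 mm²
ΣAx̄ = (3080.00)(78.00) + (1840.00)(4.00) + (2200.00)(-47.00) = 144200.00 mm³
ΣAȳ = (3080.00)(11.00) + (1840.00)(137.00) + (2200.00)(262.00) = 862360.00 mm³
x̄ = 144200.00 / 7120.00 = 20.25 mm
ȳ = 862360.00 / 7120.00 = 121.12 mm

x̄ = 20.25 mm, ȳ = 121.12 mm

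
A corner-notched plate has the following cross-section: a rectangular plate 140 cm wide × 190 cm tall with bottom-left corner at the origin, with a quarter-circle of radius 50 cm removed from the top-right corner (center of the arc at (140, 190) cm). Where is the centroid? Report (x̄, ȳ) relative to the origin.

plate: A = 140 × 190 = 26600.00, centroid at (70.00, 95.00).
removed quarter-circle: A = −¼π·50² = -1963.50, centroid at (118.78, 168.78).
ΣA = 24636.50 cm², ΣAx̄ = 1628777.31 cm³, ΣAȳ = 2195602.54 cm³.
x̄ = 1628777.31/24636.50 = 66.11 cm; ȳ = 2195602.54/24636.50 = 89.12 cm.

x̄ = 66.11 cm, ȳ = 89.12 cm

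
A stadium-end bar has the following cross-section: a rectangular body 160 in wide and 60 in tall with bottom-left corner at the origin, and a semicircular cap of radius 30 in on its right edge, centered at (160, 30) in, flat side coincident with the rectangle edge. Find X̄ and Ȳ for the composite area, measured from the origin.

X̄ = 91.90 in, Ȳ = 30.00 in

Part | A | x̄ᵢ | ȳᵢ | A·x̄ᵢ | A·ȳᵢ
rectangular body | 9600.00 | 80.00 | 30.00 | 768000.00 | 288000.00
semicircular end | 1413.72 | 172.73 | 30.00 | 244194.67 | 42411.50
Σ | 11013.72 |  |  | 1012194.67 | 330411.50
X̄ = 1012194.67 / 11013.72 = 91.90 in
Ȳ = 330411.50 / 11013.72 = 30.00 in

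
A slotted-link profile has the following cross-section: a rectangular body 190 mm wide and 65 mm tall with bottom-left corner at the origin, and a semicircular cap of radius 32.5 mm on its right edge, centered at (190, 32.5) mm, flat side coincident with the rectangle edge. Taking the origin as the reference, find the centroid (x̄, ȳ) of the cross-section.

x̄ = 107.88 mm, ȳ = 32.50 mm

Part | A | x̄ᵢ | ȳᵢ | A·x̄ᵢ | A·ȳᵢ
rectangular body | 12350.00 | 95.00 | 32.50 | 1173250.00 | 401375.00
semicircular end | 1659.15 | 203.79 | 32.50 | 338124.60 | 53922.49
Σ | 14009.15 |  |  | 1511374.60 | 455297.49
x̄ = 1511374.60 / 14009.15 = 107.88 mm
ȳ = 455297.49 / 14009.15 = 32.50 mm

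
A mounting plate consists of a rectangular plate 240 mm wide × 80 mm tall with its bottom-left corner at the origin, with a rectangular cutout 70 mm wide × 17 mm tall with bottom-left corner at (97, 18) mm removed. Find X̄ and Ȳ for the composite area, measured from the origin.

plate: A = 240 × 80 = 19200.00, centroid at (120.00, 40.00).
hole: A = −(70 × 17) = -1190.00, centroid at (132.00, 26.50).
ΣA = 18010.00 mm², ΣAX̄ = 2146920.00 mm³, ΣAȲ = 736465.00 mm³.
X̄ = 2146920.00/18010.00 = 119.21 mm; Ȳ = 736465.00/18010.00 = 40.89 mm.

X̄ = 119.21 mm, Ȳ = 40.89 mm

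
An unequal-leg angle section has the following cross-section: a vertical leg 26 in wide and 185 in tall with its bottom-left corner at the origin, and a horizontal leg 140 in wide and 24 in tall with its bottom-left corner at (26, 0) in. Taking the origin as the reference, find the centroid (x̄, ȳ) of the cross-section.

Part | A | x̄ᵢ | ȳᵢ | A·x̄ᵢ | A·ȳᵢ
vertical leg | 4810.00 | 13.00 | 92.50 | 62530.00 | 444925.00
horizontal leg | 3360.00 | 96.00 | 12.00 | 322560.00 | 40320.00
Σ | 8170.00 |  |  | 385090.00 | 485245.00
x̄ = 385090.00 / 8170.00 = 47.13 in
ȳ = 485245.00 / 8170.00 = 59.39 in

x̄ = 47.13 in, ȳ = 59.39 in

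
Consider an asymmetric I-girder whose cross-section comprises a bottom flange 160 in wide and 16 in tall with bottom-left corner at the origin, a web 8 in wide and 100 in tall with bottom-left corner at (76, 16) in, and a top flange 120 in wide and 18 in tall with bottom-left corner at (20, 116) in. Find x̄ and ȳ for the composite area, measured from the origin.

bottom flange: A = 160 × 16 = 2560.00, centroid at (80.00, 8.00).
web: A = 8 × 100 = 800.00, centroid at (80.00, 66.00).
top flange: A = 120 × 18 = 2160.00, centroid at (80.00, 125.00).
ΣA = 5520.00 in², ΣAx̄ = 441600.00 in³, ΣAȳ = 343280.00 in³.
x̄ = 441600.00/5520.00 = 80.00 in; ȳ = 343280.00/5520.00 = 62.19 in.

x̄ = 80.00 in, ȳ = 62.19 in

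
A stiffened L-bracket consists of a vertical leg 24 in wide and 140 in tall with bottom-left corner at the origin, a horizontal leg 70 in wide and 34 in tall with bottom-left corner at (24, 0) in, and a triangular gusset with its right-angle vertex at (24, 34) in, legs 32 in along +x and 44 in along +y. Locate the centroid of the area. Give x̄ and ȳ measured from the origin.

x̄ = 31.84 in, ȳ = 48.09 in

Part | A | x̄ᵢ | ȳᵢ | A·x̄ᵢ | A·ȳᵢ
vertical leg | 3360.00 | 12.00 | 70.00 | 40320.00 | 235200.00
horizontal leg | 2380.00 | 59.00 | 17.00 | 140420.00 | 40460.00
gusset | 704.00 | 34.67 | 48.67 | 24405.33 | 34261.33
Σ | 6444.00 |  |  | 205145.33 | 309921.33
x̄ = 205145.33 / 6444.00 = 31.84 in
ȳ = 309921.33 / 6444.00 = 48.09 in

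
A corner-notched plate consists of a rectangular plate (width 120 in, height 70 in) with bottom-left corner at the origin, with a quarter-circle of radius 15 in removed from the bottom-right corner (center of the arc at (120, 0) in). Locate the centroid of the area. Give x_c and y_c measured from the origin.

Part | A | x̄ᵢ | ȳᵢ | A·x̄ᵢ | A·ȳᵢ
plate | 8400.00 | 60.00 | 35.00 | 504000.00 | 294000.00
removed quarter-circle | -176.71 | 113.63 | 6.37 | -20080.75 | -1125.00
Σ | 8223.29 |  |  | 483919.25 | 292875.00
x_c = 483919.25 / 8223.29 = 58.85 in
y_c = 292875.00 / 8223.29 = 35.62 in

x_c = 58.85 in, y_c = 35.62 in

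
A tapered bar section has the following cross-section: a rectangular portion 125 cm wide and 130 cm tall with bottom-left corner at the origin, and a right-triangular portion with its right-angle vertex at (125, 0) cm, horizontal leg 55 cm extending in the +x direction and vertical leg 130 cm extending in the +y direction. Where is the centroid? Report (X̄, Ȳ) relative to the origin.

rectangular portion: A = 125 × 130 = 16250.00, centroid at (62.50, 65.00).
triangular portion: A = ½·55·130 = 3575.00, centroid at (143.33, 43.33).
ΣA = 19825.00 cm²
ΣAX̄ = (16250.00)(62.50) + (3575.00)(143.33) = 1528041.67 cm³
ΣAȲ = (16250.00)(65.00) + (3575.00)(43.33) = 1211166.67 cm³
X̄ = 1528041.67 / 19825.00 = 77.08 cm
Ȳ = 1211166.67 / 19825.00 = 61.09 cm

X̄ = 77.08 cm, Ȳ = 61.09 cm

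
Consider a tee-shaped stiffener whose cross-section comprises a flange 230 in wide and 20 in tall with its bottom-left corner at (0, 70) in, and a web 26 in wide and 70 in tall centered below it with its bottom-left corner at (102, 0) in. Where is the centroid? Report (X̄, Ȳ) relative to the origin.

web: A = 26 × 70 = 1820.00, centroid at (115.00, 35.00).
flange: A = 230 × 20 = 4600.00, centroid at (115.00, 80.00).
ΣA = 6420.00 in², ΣAX̄ = 738300.00 in³, ΣAȲ = 431700.00 in³.
X̄ = 738300.00/6420.00 = 115.00 in; Ȳ = 431700.00/6420.00 = 67.24 in.

X̄ = 115.00 in, Ȳ = 67.24 in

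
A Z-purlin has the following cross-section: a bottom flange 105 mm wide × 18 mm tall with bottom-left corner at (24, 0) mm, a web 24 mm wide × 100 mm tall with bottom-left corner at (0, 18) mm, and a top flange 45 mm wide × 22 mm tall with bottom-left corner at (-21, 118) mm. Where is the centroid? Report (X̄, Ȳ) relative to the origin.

bottom flange: A = 105 × 18 = 1890.00, centroid at (76.50, 9.00).
web: A = 24 × 100 = 2400.00, centroid at (12.00, 68.00).
top flange: A = 45 × 22 = 990.00, centroid at (1.50, 129.00).
ΣA = 5280.00 mm²
ΣAX̄ = (1890.00)(76.50) + (2400.00)(12.00) + (990.00)(1.50) = 174870.00 mm³
ΣAȲ = (1890.00)(9.00) + (2400.00)(68.00) + (990.00)(129.00) = 307920.00 mm³
X̄ = 174870.00 / 5280.00 = 33.12 mm
Ȳ = 307920.00 / 5280.00 = 58.32 mm

X̄ = 33.12 mm, Ȳ = 58.32 mm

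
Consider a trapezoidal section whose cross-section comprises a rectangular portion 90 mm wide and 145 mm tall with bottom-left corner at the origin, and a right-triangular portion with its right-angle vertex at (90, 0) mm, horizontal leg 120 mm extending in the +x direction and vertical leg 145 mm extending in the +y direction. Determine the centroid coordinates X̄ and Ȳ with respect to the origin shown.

X̄ = 79.00 mm, Ȳ = 62.83 mm

Part | A | x̄ᵢ | ȳᵢ | A·x̄ᵢ | A·ȳᵢ
rectangular portion | 13050.00 | 45.00 | 72.50 | 587250.00 | 946125.00
triangular portion | 8700.00 | 130.00 | 48.33 | 1131000.00 | 420500.00
Σ | 21750.00 |  |  | 1718250.00 | 1366625.00
X̄ = 1718250.00 / 21750.00 = 79.00 mm
Ȳ = 1366625.00 / 21750.00 = 62.83 mm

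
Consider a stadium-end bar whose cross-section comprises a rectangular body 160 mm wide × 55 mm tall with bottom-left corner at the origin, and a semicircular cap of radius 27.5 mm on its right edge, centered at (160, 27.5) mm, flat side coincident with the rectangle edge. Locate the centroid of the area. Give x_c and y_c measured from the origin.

x_c = 90.90 mm, y_c = 27.50 mm

Part | A | x̄ᵢ | ȳᵢ | A·x̄ᵢ | A·ȳᵢ
rectangular body | 8800.00 | 80.00 | 27.50 | 704000.00 | 242000.00
semicircular end | 1187.91 | 171.67 | 27.50 | 203930.94 | 32667.65
Σ | 9987.91 |  |  | 907930.94 | 274667.65
x_c = 907930.94 / 9987.91 = 90.90 mm
y_c = 274667.65 / 9987.91 = 27.50 mm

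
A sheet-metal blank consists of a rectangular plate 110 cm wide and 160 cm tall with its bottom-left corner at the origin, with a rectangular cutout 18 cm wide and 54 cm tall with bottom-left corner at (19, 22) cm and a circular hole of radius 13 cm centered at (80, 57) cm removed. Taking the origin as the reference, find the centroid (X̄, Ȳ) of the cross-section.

X̄ = 55.81 cm, Ȳ = 82.63 cm

plate: A = 110 × 160 = 17600.00, centroid at (55.00, 80.00).
hole 1: A = −(18 × 54) = -972.00, centroid at (28.00, 49.00).
hole 2: A = −π·13² = -530.93, centroid at (80.00, 57.00).
ΣA = 16097.07 cm², ΣAX̄ = 898309.67 cm³, ΣAȲ = 1330109.04 cm³.
X̄ = 898309.67/16097.07 = 55.81 cm; Ȳ = 1330109.04/16097.07 = 82.63 cm.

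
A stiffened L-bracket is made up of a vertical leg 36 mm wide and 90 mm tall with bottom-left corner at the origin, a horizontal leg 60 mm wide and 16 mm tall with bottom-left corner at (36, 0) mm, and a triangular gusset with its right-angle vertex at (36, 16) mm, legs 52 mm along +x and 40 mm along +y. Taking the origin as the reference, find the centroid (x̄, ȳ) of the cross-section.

vertical leg: A = 36 × 90 = 3240.00, centroid at (18.00, 45.00).
horizontal leg: A = 60 × 16 = 960.00, centroid at (66.00, 8.00).
gusset: A = ½·52·40 = 1040.00, centroid at (53.33, 29.33).
ΣA = 5240.00 mm²
ΣAx̄ = (3240.00)(18.00) + (960.00)(66.00) + (1040.00)(53.33) = 177146.67 mm³
ΣAȳ = (3240.00)(45.00) + (960.00)(8.00) + (1040.00)(29.33) = 183986.67 mm³
x̄ = 177146.67 / 5240.00 = 33.81 mm
ȳ = 183986.67 / 5240.00 = 35.11 mm

x̄ = 33.81 mm, ȳ = 35.11 mm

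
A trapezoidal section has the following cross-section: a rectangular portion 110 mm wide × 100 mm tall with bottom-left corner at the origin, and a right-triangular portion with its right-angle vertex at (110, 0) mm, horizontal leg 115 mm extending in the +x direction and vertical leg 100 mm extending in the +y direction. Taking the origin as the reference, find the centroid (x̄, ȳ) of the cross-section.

rectangular portion: A = 110 × 100 = 11000.00, centroid at (55.00, 50.00).
triangular portion: A = ½·115·100 = 5750.00, centroid at (148.33, 33.33).
ΣA = 16750.00 mm²
ΣAx̄ = (11000.00)(55.00) + (5750.00)(148.33) = 1457916.67 mm³
ΣAȳ = (11000.00)(50.00) + (5750.00)(33.33) = 741666.67 mm³
x̄ = 1457916.67 / 16750.00 = 87.04 mm
ȳ = 741666.67 / 16750.00 = 44.28 mm

x̄ = 87.04 mm, ȳ = 44.28 mm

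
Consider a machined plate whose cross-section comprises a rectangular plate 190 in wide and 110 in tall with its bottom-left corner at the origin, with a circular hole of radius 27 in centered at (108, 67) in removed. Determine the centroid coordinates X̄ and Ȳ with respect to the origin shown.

Part | A | x̄ᵢ | ȳᵢ | A·x̄ᵢ | A·ȳᵢ
plate | 20900.00 | 95.00 | 55.00 | 1985500.00 | 1149500.00
hole | -2290.22 | 108.00 | 67.00 | -247343.87 | -153444.81
Σ | 18609.78 |  |  | 1738156.13 | 996055.19
X̄ = 1738156.13 / 18609.78 = 93.40 in
Ȳ = 996055.19 / 18609.78 = 53.52 in

X̄ = 93.40 in, Ȳ = 53.52 in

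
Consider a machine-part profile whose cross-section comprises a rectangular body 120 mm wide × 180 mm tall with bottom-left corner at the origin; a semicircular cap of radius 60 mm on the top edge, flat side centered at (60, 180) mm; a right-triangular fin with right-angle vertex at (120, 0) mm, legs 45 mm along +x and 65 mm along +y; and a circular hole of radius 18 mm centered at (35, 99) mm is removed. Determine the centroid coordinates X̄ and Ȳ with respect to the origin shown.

X̄ = 64.88 mm, Ȳ = 109.63 mm

rectangular body: A = 120 × 180 = 21600.00, centroid at (60.00, 90.00).
semicircular top: A = ½π·60² = 5654.87, centroid at (60.00, 205.46).
triangular fin: A = ½·45·65 = 1462.50, centroid at (135.00, 21.67).
hole: A = −π·18² = -1017.88, centroid at (35.00, 99.00).
ΣA = 27699.49 mm²
ΣAX̄ = (21600.00)(60.00) + (5654.87)(60.00) + (1462.50)(135.00) + (-1017.88)(35.00) = 1797103.85 mm³
ΣAȲ = (21600.00)(90.00) + (5654.87)(205.46) + (1462.50)(21.67) + (-1017.88)(99.00) = 3036793.79 mm³
X̄ = 1797103.85 / 27699.49 = 64.88 mm
Ȳ = 3036793.79 / 27699.49 = 109.63 mm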